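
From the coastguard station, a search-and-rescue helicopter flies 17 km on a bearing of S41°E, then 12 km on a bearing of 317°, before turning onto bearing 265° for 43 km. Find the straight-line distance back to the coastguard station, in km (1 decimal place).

Leg 1 (S41°E, 17 km): east 17 sin 139° = 11.15, north 17 cos 139° = -12.83
Leg 2 (317°, 12 km): east 12 sin 317° = -8.18, north 12 cos 317° = 8.78
Leg 3 (265°, 43 km): east 43 sin 265° = -42.84, north 43 cos 265° = -3.75
Net: -39.87 east, -7.80 north. Distance = √((-39.87)² + (-7.80)²) = 40.624 km.

40.6 km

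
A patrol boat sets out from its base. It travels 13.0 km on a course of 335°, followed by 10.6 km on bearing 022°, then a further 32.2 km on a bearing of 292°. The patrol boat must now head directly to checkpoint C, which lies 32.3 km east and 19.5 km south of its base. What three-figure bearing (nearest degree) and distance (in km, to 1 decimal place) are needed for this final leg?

Leg 1 (335°, 13.0 km): east 13.0 sin 335° = -5.49, north 13.0 cos 335° = 11.78
Leg 2 (022°, 10.6 km): east 10.6 sin 22° = 3.97, north 10.6 cos 22° = 9.83
Leg 3 (292°, 32.2 km): east 32.2 sin 292° = -29.86, north 32.2 cos 292° = 12.06
Current position: (-31.38, 33.67). Target: (32.3, -19.5). Remaining: Δeast = 63.68, Δnorth = -53.17.
Bearing = atan2(63.68, -53.17) mod 360° = 129.86°; distance = √((63.68)² + (-53.17)²) = 82.959 km.

130°, 83.0 km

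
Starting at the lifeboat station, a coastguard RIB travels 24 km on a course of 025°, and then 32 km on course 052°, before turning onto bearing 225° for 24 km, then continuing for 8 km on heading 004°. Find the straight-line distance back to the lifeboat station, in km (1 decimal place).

Leg 1 (025°, 24 km): east 24 sin 25° = 10.14, north 24 cos 25° = 21.75
Leg 2 (052°, 32 km): east 32 sin 52° = 25.22, north 32 cos 52° = 19.70
Leg 3 (225°, 24 km): east 24 sin 225° = -16.97, north 24 cos 225° = -16.97
Leg 4 (004°, 8 km): east 8 sin 4° = 0.56, north 8 cos 4° = 7.98
Net: 18.95 east, 32.46 north. Distance = √((18.95)² + (32.46)²) = 37.587 km.

37.6 km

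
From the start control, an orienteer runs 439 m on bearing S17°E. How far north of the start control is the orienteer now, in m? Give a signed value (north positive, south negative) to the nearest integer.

Leg 1 (S17°E, 439 m): east 439 sin 163° = 128.35, north 439 cos 163° = -419.82
Net north component: -419.82 m.

-420 m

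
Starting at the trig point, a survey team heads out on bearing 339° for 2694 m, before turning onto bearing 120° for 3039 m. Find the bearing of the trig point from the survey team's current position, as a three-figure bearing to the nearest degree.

Leg 1 (339°, 2694 m): east 2694 sin 339° = -965.44, north 2694 cos 339° = 2515.07
Leg 2 (120°, 3039 m): east 3039 sin 120° = 2631.85, north 3039 cos 120° = -1519.50
Net displacement: 1666.41 east, 995.57 north. Direction back to start is (-1666.41, -995.57): bearing = atan2(-1666.41, -995.57) mod 360° = 239.14° ≈ 239°.

239°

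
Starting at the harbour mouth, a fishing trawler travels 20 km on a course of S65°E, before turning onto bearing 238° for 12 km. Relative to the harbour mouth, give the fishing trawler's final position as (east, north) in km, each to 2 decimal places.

(7.95, -14.81)

Leg 1 (S65°E, 20 km): east 20 sin 115° = 18.13, north 20 cos 115° = -8.45
Leg 2 (238°, 12 km): east 12 sin 238° = -10.18, north 12 cos 238° = -6.36
Summing: 7.95 km east, -14.81 km north → (7.95, -14.81).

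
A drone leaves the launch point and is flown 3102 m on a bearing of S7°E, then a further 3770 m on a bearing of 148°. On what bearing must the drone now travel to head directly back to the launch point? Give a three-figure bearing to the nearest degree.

339°

Leg 1 (S7°E, 3102 m): east 3102 sin 173° = 378.04, north 3102 cos 173° = -3078.88
Leg 2 (148°, 3770 m): east 3770 sin 148° = 1997.80, north 3770 cos 148° = -3197.14
Net displacement: 2375.83 east, -6276.02 north. Direction back to start is (-2375.83, 6276.02): bearing = atan2(-2375.83, 6276.02) mod 360° = 339.27° ≈ 339°.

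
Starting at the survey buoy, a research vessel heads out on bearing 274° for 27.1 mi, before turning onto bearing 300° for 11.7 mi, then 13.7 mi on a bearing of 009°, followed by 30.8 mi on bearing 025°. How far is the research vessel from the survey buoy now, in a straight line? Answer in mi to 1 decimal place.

53.9 mi

Leg 1 (274°, 27.1 mi): east 27.1 sin 274° = -27.03, north 27.1 cos 274° = 1.89
Leg 2 (300°, 11.7 mi): east 11.7 sin 300° = -10.13, north 11.7 cos 300° = 5.85
Leg 3 (009°, 13.7 mi): east 13.7 sin 9° = 2.14, north 13.7 cos 9° = 13.53
Leg 4 (025°, 30.8 mi): east 30.8 sin 25° = 13.02, north 30.8 cos 25° = 27.91
Net: -22.01 east, 49.19 north. Distance = √((-22.01)² + (49.19)²) = 53.885 mi.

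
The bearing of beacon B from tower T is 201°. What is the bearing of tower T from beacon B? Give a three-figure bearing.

021°

Back-bearing = 201° − 180° = 021°.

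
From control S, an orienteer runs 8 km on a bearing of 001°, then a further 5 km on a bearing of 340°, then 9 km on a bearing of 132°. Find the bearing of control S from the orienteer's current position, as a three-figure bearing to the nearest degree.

Leg 1 (001°, 8 km): east 8 sin 1° = 0.14, north 8 cos 1° = 8.00
Leg 2 (340°, 5 km): east 5 sin 340° = -1.71, north 5 cos 340° = 4.70
Leg 3 (132°, 9 km): east 9 sin 132° = 6.69, north 9 cos 132° = -6.02
Net displacement: 5.12 east, 6.68 north. Direction back to start is (-5.12, -6.68): bearing = atan2(-5.12, -6.68) mod 360° = 217.48° ≈ 217°.

217°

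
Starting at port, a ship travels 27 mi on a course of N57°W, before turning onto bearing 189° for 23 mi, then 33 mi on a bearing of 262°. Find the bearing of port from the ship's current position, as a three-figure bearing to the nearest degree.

078°

Leg 1 (N57°W, 27 mi): east 27 sin 303° = -22.64, north 27 cos 303° = 14.71
Leg 2 (189°, 23 mi): east 23 sin 189° = -3.60, north 23 cos 189° = -22.72
Leg 3 (262°, 33 mi): east 33 sin 262° = -32.68, north 33 cos 262° = -4.59
Net displacement: -58.92 east, -12.60 north. Direction back to start is (58.92, 12.60): bearing = atan2(58.92, 12.60) mod 360° = 77.93° ≈ 078°.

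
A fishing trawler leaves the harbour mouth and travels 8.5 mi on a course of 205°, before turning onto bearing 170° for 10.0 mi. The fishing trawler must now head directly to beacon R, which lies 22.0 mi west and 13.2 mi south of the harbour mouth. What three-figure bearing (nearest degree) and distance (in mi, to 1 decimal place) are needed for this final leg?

282°, 20.6 mi

Leg 1 (205°, 8.5 mi): east 8.5 sin 205° = -3.59, north 8.5 cos 205° = -7.70
Leg 2 (170°, 10.0 mi): east 10.0 sin 170° = 1.74, north 10.0 cos 170° = -9.85
Current position: (-1.86, -17.55). Target: (-22.0, -13.2). Remaining: Δeast = -20.14, Δnorth = 4.35.
Bearing = atan2(-20.14, 4.35) mod 360° = 282.19°; distance = √((-20.14)² + (4.35)²) = 20.609 mi.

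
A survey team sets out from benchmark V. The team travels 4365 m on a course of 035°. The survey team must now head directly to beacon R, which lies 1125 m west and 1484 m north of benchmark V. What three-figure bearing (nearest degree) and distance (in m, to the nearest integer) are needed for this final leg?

240°, 4188 m

Leg 1 (035°, 4365 m): east 4365 sin 35° = 2503.66, north 4365 cos 35° = 3575.60
Current position: (2503.66, 3575.60). Target: (-1125, 1484). Remaining: Δeast = -3628.66, Δnorth = -2091.60.
Bearing = atan2(-3628.66, -2091.60) mod 360° = 240.04°; distance = √((-3628.66)² + (-2091.60)²) = 4188.313 m.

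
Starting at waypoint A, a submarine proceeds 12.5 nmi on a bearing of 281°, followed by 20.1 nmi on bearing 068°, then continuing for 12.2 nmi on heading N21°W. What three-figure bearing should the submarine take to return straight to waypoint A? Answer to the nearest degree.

185°

Leg 1 (281°, 12.5 nmi): east 12.5 sin 281° = -12.27, north 12.5 cos 281° = 2.39
Leg 2 (068°, 20.1 nmi): east 20.1 sin 68° = 18.64, north 20.1 cos 68° = 7.53
Leg 3 (N21°W, 12.2 nmi): east 12.2 sin 339° = -4.37, north 12.2 cos 339° = 11.39
Net displacement: 1.99 east, 21.30 north. Direction back to start is (-1.99, -21.30): bearing = atan2(-1.99, -21.30) mod 360° = 185.35° ≈ 185°.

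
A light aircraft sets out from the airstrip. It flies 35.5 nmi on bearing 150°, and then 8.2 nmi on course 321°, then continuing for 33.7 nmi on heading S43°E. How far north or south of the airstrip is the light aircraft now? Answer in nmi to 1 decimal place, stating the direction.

Leg 1 (150°, 35.5 nmi): east 35.5 sin 150° = 17.75, north 35.5 cos 150° = -30.74
Leg 2 (321°, 8.2 nmi): east 8.2 sin 321° = -5.16, north 8.2 cos 321° = 6.37
Leg 3 (S43°E, 33.7 nmi): east 33.7 sin 137° = 22.98, north 33.7 cos 137° = -24.65
Net north component: -49.02 nmi.

49.0 nmi south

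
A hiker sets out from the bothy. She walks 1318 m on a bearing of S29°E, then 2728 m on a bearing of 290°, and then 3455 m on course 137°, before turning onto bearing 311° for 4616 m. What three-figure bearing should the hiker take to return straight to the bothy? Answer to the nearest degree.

095°

Leg 1 (S29°E, 1318 m): east 1318 sin 151° = 638.98, north 1318 cos 151° = -1152.75
Leg 2 (290°, 2728 m): east 2728 sin 290° = -2563.48, north 2728 cos 290° = 933.03
Leg 3 (137°, 3455 m): east 3455 sin 137° = 2356.30, north 3455 cos 137° = -2526.83
Leg 4 (311°, 4616 m): east 4616 sin 311° = -3483.74, north 4616 cos 311° = 3028.37
Net displacement: -3051.94 east, 281.82 north. Direction back to start is (3051.94, -281.82): bearing = atan2(3051.94, -281.82) mod 360° = 95.28° ≈ 095°.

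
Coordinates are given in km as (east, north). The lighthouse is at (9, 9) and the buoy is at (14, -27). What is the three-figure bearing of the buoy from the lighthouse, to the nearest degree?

Δeast = 14 − 9 = 5.00; Δnorth = -27 − 9 = -36.00.
Bearing = atan2(Δeast, Δnorth) mod 360° = 172.09° ≈ 172°.

172°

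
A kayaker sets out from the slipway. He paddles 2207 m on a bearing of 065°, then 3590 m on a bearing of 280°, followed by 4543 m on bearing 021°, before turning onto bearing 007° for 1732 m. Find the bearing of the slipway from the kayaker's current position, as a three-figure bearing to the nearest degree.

Leg 1 (065°, 2207 m): east 2207 sin 65° = 2000.22, north 2207 cos 65° = 932.72
Leg 2 (280°, 3590 m): east 3590 sin 280° = -3535.46, north 3590 cos 280° = 623.40
Leg 3 (021°, 4543 m): east 4543 sin 21° = 1628.07, north 4543 cos 21° = 4241.26
Leg 4 (007°, 1732 m): east 1732 sin 7° = 211.08, north 1732 cos 7° = 1719.09
Net displacement: 303.90 east, 7516.46 north. Direction back to start is (-303.90, -7516.46): bearing = atan2(-303.90, -7516.46) mod 360° = 182.32° ≈ 182°.

182°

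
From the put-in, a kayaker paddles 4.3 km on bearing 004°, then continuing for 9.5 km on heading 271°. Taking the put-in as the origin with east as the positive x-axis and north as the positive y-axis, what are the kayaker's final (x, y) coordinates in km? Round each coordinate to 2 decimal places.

Leg 1 (004°, 4.3 km): east 4.3 sin 4° = 0.30, north 4.3 cos 4° = 4.29
Leg 2 (271°, 9.5 km): east 9.5 sin 271° = -9.50, north 9.5 cos 271° = 0.17
Summing: -9.20 km east, 4.46 km north → (-9.20, 4.46).

(-9.20, 4.46)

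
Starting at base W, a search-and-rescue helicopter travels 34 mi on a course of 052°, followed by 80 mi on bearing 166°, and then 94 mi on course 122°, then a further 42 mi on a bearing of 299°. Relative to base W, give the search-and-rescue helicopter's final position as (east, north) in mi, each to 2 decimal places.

Leg 1 (052°, 34 mi): east 34 sin 52° = 26.79, north 34 cos 52° = 20.93
Leg 2 (166°, 80 mi): east 80 sin 166° = 19.35, north 80 cos 166° = -77.62
Leg 3 (122°, 94 mi): east 94 sin 122° = 79.72, north 94 cos 122° = -49.81
Leg 4 (299°, 42 mi): east 42 sin 299° = -36.73, north 42 cos 299° = 20.36
Summing: 89.13 mi east, -86.14 mi north → (89.13, -86.14).

(89.13, -86.14)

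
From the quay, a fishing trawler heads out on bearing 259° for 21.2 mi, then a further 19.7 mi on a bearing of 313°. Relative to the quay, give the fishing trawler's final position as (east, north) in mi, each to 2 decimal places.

(-35.22, 9.39)

Leg 1 (259°, 21.2 mi): east 21.2 sin 259° = -20.81, north 21.2 cos 259° = -4.05
Leg 2 (313°, 19.7 mi): east 19.7 sin 313° = -14.41, north 19.7 cos 313° = 13.44
Summing: -35.22 mi east, 9.39 mi north → (-35.22, 9.39).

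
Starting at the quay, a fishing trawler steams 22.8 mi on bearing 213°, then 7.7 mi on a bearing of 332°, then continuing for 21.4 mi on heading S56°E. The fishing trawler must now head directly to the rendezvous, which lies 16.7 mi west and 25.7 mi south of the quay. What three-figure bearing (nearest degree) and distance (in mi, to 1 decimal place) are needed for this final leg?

266°, 18.5 mi

Leg 1 (213°, 22.8 mi): east 22.8 sin 213° = -12.42, north 22.8 cos 213° = -19.12
Leg 2 (332°, 7.7 mi): east 7.7 sin 332° = -3.61, north 7.7 cos 332° = 6.80
Leg 3 (S56°E, 21.4 mi): east 21.4 sin 124° = 17.74, north 21.4 cos 124° = -11.97
Current position: (1.71, -24.29). Target: (-16.7, -25.7). Remaining: Δeast = -18.41, Δnorth = -1.41.
Bearing = atan2(-18.41, -1.41) mod 360° = 265.62°; distance = √((-18.41)² + (-1.41)²) = 18.463 mi.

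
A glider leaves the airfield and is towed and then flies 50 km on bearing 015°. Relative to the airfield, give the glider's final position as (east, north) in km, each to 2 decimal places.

(12.94, 48.30)

Leg 1 (015°, 50 km): east 50 sin 15° = 12.94, north 50 cos 15° = 48.30
Summing: 12.94 km east, 48.30 km north → (12.94, 48.30).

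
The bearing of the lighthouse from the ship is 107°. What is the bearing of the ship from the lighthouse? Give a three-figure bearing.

Back-bearing = 107° + 180° = 287°.

287°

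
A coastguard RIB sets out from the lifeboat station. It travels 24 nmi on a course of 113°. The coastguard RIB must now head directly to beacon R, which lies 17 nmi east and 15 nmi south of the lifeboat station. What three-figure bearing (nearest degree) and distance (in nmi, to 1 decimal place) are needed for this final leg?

Leg 1 (113°, 24 nmi): east 24 sin 113° = 22.09, north 24 cos 113° = -9.38
Current position: (22.09, -9.38). Target: (17, -15). Remaining: Δeast = -5.09, Δnorth = -5.62.
Bearing = atan2(-5.09, -5.62) mod 360° = 222.17°; distance = √((-5.09)² + (-5.62)²) = 7.586 nmi.

222°, 7.6 nmi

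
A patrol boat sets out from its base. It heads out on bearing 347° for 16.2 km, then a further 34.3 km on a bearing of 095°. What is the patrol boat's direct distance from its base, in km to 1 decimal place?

33.1 km

Leg 1 (347°, 16.2 km): east 16.2 sin 347° = -3.64, north 16.2 cos 347° = 15.78
Leg 2 (095°, 34.3 km): east 34.3 sin 95° = 34.17, north 34.3 cos 95° = -2.99
Net: 30.53 east, 12.80 north. Distance = √((30.53)² + (12.80)²) = 33.099 km.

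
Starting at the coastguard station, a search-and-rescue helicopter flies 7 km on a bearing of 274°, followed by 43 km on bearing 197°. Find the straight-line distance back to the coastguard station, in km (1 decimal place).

45.1 km

Leg 1 (274°, 7 km): east 7 sin 274° = -6.98, north 7 cos 274° = 0.49
Leg 2 (197°, 43 km): east 43 sin 197° = -12.57, north 43 cos 197° = -41.12
Net: -19.55 east, -40.63 north. Distance = √((-19.55)² + (-40.63)²) = 45.093 km.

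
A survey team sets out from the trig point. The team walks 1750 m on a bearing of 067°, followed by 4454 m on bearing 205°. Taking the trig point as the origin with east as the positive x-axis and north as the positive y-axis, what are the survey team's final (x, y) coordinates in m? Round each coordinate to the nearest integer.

Leg 1 (067°, 1750 m): east 1750 sin 67° = 1610.88, north 1750 cos 67° = 683.78
Leg 2 (205°, 4454 m): east 4454 sin 205° = -1882.34, north 4454 cos 205° = -4036.69
Summing: -271.46 m east, -3352.92 m north → (-271, -3353).

(-271, -3353)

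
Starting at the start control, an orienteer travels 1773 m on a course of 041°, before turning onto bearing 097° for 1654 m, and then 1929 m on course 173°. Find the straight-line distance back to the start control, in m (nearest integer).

3138 m

Leg 1 (041°, 1773 m): east 1773 sin 41° = 1163.19, north 1773 cos 41° = 1338.10
Leg 2 (097°, 1654 m): east 1654 sin 97° = 1641.67, north 1654 cos 97° = -201.57
Leg 3 (173°, 1929 m): east 1929 sin 173° = 235.09, north 1929 cos 173° = -1914.62
Net: 3039.95 east, -778.09 north. Distance = √((3039.95)² + (-778.09)²) = 3137.949 m.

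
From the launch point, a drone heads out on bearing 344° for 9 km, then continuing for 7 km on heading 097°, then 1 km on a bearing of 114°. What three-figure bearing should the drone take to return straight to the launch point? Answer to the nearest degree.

216°

Leg 1 (344°, 9 km): east 9 sin 344° = -2.48, north 9 cos 344° = 8.65
Leg 2 (097°, 7 km): east 7 sin 97° = 6.95, north 7 cos 97° = -0.85
Leg 3 (114°, 1 km): east 1 sin 114° = 0.91, north 1 cos 114° = -0.41
Net displacement: 5.38 east, 7.39 north. Direction back to start is (-5.38, -7.39): bearing = atan2(-5.38, -7.39) mod 360° = 216.05° ≈ 216°.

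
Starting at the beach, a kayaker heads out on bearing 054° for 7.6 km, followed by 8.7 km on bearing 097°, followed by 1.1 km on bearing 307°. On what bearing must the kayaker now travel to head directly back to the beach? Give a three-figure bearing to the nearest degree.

Leg 1 (054°, 7.6 km): east 7.6 sin 54° = 6.15, north 7.6 cos 54° = 4.47
Leg 2 (097°, 8.7 km): east 8.7 sin 97° = 8.64, north 8.7 cos 97° = -1.06
Leg 3 (307°, 1.1 km): east 1.1 sin 307° = -0.88, north 1.1 cos 307° = 0.66
Net displacement: 13.91 east, 4.07 north. Direction back to start is (-13.91, -4.07): bearing = atan2(-13.91, -4.07) mod 360° = 253.69° ≈ 254°.

254°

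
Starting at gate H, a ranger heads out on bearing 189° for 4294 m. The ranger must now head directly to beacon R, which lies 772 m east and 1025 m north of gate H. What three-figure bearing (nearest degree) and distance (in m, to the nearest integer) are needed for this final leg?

Leg 1 (189°, 4294 m): east 4294 sin 189° = -671.73, north 4294 cos 189° = -4241.13
Current position: (-671.73, -4241.13). Target: (772, 1025). Remaining: Δeast = 1443.73, Δnorth = 5266.13.
Bearing = atan2(1443.73, 5266.13) mod 360° = 15.33°; distance = √((1443.73)² + (5266.13)²) = 5460.450 m.

015°, 5460 m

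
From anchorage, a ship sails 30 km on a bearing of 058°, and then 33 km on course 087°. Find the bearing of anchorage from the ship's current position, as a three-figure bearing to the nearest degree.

253°

Leg 1 (058°, 30 km): east 30 sin 58° = 25.44, north 30 cos 58° = 15.90
Leg 2 (087°, 33 km): east 33 sin 87° = 32.95, north 33 cos 87° = 1.73
Net displacement: 58.40 east, 17.62 north. Direction back to start is (-58.40, -17.62): bearing = atan2(-58.40, -17.62) mod 360° = 253.21° ≈ 253°.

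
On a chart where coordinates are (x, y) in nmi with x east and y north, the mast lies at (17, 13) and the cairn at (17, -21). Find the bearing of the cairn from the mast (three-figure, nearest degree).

180°

Δeast = 17 − 17 = 0.00; Δnorth = -21 − 13 = -34.00.
Bearing = atan2(Δeast, Δnorth) mod 360° = 180.00° ≈ 180°.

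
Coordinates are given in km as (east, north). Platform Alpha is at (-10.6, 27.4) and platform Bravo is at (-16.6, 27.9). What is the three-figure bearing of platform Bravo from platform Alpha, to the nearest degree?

275°

Δeast = -16.6 − -10.6 = -6.00; Δnorth = 27.9 − 27.4 = 0.50.
Bearing = atan2(Δeast, Δnorth) mod 360° = 274.76° ≈ 275°.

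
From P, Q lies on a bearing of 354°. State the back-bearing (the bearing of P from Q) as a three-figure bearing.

174°

Back-bearing = 354° − 180° = 174°.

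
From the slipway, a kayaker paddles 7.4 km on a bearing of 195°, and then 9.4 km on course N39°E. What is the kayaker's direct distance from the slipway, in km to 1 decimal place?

4.0 km

Leg 1 (195°, 7.4 km): east 7.4 sin 195° = -1.92, north 7.4 cos 195° = -7.15
Leg 2 (N39°E, 9.4 km): east 9.4 sin 39° = 5.92, north 9.4 cos 39° = 7.31
Net: 4.00 east, 0.16 north. Distance = √((4.00)² + (0.16)²) = 4.003 km.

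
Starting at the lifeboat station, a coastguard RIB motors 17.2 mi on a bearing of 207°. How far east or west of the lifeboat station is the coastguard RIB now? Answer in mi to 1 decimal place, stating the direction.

Leg 1 (207°, 17.2 mi): east 17.2 sin 207° = -7.81, north 17.2 cos 207° = -15.33
Net east component: -7.81 mi.

7.8 mi west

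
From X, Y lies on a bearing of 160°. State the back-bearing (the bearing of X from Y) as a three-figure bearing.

340°

Back-bearing = 160° + 180° = 340°.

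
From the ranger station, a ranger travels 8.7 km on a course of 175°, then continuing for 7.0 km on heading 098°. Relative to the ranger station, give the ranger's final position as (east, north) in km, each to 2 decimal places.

(7.69, -9.64)

Leg 1 (175°, 8.7 km): east 8.7 sin 175° = 0.76, north 8.7 cos 175° = -8.67
Leg 2 (098°, 7.0 km): east 7.0 sin 98° = 6.93, north 7.0 cos 98° = -0.97
Summing: 7.69 km east, -9.64 km north → (7.69, -9.64).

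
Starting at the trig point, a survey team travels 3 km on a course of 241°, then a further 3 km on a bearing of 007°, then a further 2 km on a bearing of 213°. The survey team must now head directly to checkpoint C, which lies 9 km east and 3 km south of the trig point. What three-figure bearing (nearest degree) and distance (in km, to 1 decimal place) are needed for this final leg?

Leg 1 (241°, 3 km): east 3 sin 241° = -2.62, north 3 cos 241° = -1.45
Leg 2 (007°, 3 km): east 3 sin 7° = 0.37, north 3 cos 7° = 2.98
Leg 3 (213°, 2 km): east 2 sin 213° = -1.09, north 2 cos 213° = -1.68
Current position: (-3.35, -0.15). Target: (9, -3). Remaining: Δeast = 12.35, Δnorth = -2.85.
Bearing = atan2(12.35, -2.85) mod 360° = 102.98°; distance = √((12.35)² + (-2.85)²) = 12.671 km.

103°, 12.7 km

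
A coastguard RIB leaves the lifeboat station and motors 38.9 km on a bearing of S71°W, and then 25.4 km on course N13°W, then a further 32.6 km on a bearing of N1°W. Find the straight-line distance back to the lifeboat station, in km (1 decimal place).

Leg 1 (S71°W, 38.9 km): east 38.9 sin 251° = -36.78, north 38.9 cos 251° = -12.66
Leg 2 (N13°W, 25.4 km): east 25.4 sin 347° = -5.71, north 25.4 cos 347° = 24.75
Leg 3 (N1°W, 32.6 km): east 32.6 sin 359° = -0.57, north 32.6 cos 359° = 32.60
Net: -43.06 east, 44.68 north. Distance = √((-43.06)² + (44.68)²) = 62.054 km.

62.1 km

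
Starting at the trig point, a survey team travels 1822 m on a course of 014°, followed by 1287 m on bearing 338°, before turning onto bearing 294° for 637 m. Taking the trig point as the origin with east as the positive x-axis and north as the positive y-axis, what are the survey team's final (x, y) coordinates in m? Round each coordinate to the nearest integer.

Leg 1 (014°, 1822 m): east 1822 sin 14° = 440.78, north 1822 cos 14° = 1767.88
Leg 2 (338°, 1287 m): east 1287 sin 338° = -482.12, north 1287 cos 338° = 1193.29
Leg 3 (294°, 637 m): east 637 sin 294° = -581.93, north 637 cos 294° = 259.09
Summing: -623.27 m east, 3220.26 m north → (-623, 3220).

(-623, 3220)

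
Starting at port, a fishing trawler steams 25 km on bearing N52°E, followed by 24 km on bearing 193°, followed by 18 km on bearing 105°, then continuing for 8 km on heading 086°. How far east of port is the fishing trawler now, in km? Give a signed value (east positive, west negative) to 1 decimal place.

39.7 km

Leg 1 (N52°E, 25 km): east 25 sin 52° = 19.70, north 25 cos 52° = 15.39
Leg 2 (193°, 24 km): east 24 sin 193° = -5.40, north 24 cos 193° = -23.38
Leg 3 (105°, 18 km): east 18 sin 105° = 17.39, north 18 cos 105° = -4.66
Leg 4 (086°, 8 km): east 8 sin 86° = 7.98, north 8 cos 86° = 0.56
Net east component: 39.67 km.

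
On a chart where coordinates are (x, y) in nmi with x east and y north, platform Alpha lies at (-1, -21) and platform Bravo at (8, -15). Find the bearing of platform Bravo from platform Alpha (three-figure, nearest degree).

056°

Δeast = 8 − -1 = 9.00; Δnorth = -15 − -21 = 6.00.
Bearing = atan2(Δeast, Δnorth) mod 360° = 56.31° ≈ 056°.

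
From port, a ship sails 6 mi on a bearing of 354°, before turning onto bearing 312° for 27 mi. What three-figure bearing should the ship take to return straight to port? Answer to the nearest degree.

Leg 1 (354°, 6 mi): east 6 sin 354° = -0.63, north 6 cos 354° = 5.97
Leg 2 (312°, 27 mi): east 27 sin 312° = -20.06, north 27 cos 312° = 18.07
Net displacement: -20.69 east, 24.03 north. Direction back to start is (20.69, -24.03): bearing = atan2(20.69, -24.03) mod 360° = 139.27° ≈ 139°.

139°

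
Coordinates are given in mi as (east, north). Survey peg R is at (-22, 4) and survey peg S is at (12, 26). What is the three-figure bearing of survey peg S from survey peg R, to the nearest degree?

Δeast = 12 − -22 = 34.00; Δnorth = 26 − 4 = 22.00.
Bearing = atan2(Δeast, Δnorth) mod 360° = 57.09° ≈ 057°.

057°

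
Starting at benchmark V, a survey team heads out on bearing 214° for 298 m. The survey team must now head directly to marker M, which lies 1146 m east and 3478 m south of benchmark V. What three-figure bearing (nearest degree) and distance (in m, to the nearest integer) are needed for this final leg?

158°, 3487 m

Leg 1 (214°, 298 m): east 298 sin 214° = -166.64, north 298 cos 214° = -247.05
Current position: (-166.64, -247.05). Target: (1146, -3478). Remaining: Δeast = 1312.64, Δnorth = -3230.95.
Bearing = atan2(1312.64, -3230.95) mod 360° = 157.89°; distance = √((1312.64)² + (-3230.95)²) = 3487.412 m.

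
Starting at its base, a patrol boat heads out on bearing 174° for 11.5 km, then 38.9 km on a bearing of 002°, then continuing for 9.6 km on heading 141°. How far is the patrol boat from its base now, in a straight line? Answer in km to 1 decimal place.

Leg 1 (174°, 11.5 km): east 11.5 sin 174° = 1.20, north 11.5 cos 174° = -11.44
Leg 2 (002°, 38.9 km): east 38.9 sin 2° = 1.36, north 38.9 cos 2° = 38.88
Leg 3 (141°, 9.6 km): east 9.6 sin 141° = 6.04, north 9.6 cos 141° = -7.46
Net: 8.60 east, 19.98 north. Distance = √((8.60)² + (19.98)²) = 21.752 km.

21.8 km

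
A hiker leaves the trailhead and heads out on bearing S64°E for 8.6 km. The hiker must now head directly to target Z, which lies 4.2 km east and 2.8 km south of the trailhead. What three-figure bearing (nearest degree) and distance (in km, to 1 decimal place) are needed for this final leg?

285°, 3.7 km

Leg 1 (S64°E, 8.6 km): east 8.6 sin 116° = 7.73, north 8.6 cos 116° = -3.77
Current position: (7.73, -3.77). Target: (4.2, -2.8). Remaining: Δeast = -3.53, Δnorth = 0.97.
Bearing = atan2(-3.53, 0.97) mod 360° = 285.37°; distance = √((-3.53)² + (0.97)²) = 3.660 km.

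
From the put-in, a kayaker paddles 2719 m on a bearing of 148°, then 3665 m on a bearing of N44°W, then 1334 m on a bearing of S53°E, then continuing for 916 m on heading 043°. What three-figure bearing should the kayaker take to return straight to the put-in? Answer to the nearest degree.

251°

Leg 1 (148°, 2719 m): east 2719 sin 148° = 1440.85, north 2719 cos 148° = -2305.84
Leg 2 (N44°W, 3665 m): east 3665 sin 316° = -2545.92, north 3665 cos 316° = 2636.38
Leg 3 (S53°E, 1334 m): east 1334 sin 127° = 1065.38, north 1334 cos 127° = -802.82
Leg 4 (043°, 916 m): east 916 sin 43° = 624.71, north 916 cos 43° = 669.92
Net displacement: 585.02 east, 197.64 north. Direction back to start is (-585.02, -197.64): bearing = atan2(-585.02, -197.64) mod 360° = 251.33° ≈ 251°.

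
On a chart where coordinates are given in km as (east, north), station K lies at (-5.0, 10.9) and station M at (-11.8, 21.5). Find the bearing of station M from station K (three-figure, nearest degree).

327°

Δeast = -11.8 − -5.0 = -6.80; Δnorth = 21.5 − 10.9 = 10.60.
Bearing = atan2(Δeast, Δnorth) mod 360° = 327.32° ≈ 327°.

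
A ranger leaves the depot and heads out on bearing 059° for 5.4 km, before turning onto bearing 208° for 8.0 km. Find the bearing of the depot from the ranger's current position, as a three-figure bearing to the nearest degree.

348°

Leg 1 (059°, 5.4 km): east 5.4 sin 59° = 4.63, north 5.4 cos 59° = 2.78
Leg 2 (208°, 8.0 km): east 8.0 sin 208° = -3.76, north 8.0 cos 208° = -7.06
Net displacement: 0.87 east, -4.28 north. Direction back to start is (-0.87, 4.28): bearing = atan2(-0.87, 4.28) mod 360° = 348.48° ≈ 348°.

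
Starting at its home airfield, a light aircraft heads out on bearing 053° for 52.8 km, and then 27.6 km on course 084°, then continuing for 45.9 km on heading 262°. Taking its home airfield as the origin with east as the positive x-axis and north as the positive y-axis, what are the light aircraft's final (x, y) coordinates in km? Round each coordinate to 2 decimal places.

Leg 1 (053°, 52.8 km): east 52.8 sin 53° = 42.17, north 52.8 cos 53° = 31.78
Leg 2 (084°, 27.6 km): east 27.6 sin 84° = 27.45, north 27.6 cos 84° = 2.88
Leg 3 (262°, 45.9 km): east 45.9 sin 262° = -45.45, north 45.9 cos 262° = -6.39
Summing: 24.16 km east, 28.27 km north → (24.16, 28.27).

(24.16, 28.27)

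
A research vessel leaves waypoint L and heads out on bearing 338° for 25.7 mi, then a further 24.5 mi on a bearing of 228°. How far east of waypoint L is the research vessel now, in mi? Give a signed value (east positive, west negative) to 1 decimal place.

-27.8 mi

Leg 1 (338°, 25.7 mi): east 25.7 sin 338° = -9.63, north 25.7 cos 338° = 23.83
Leg 2 (228°, 24.5 mi): east 24.5 sin 228° = -18.21, north 24.5 cos 228° = -16.39
Net east component: -27.83 mi.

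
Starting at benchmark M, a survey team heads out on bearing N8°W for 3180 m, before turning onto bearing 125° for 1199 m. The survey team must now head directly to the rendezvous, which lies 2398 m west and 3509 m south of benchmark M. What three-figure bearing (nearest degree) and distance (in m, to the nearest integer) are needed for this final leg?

Leg 1 (N8°W, 3180 m): east 3180 sin 352° = -442.57, north 3180 cos 352° = 3149.05
Leg 2 (125°, 1199 m): east 1199 sin 125° = 982.16, north 1199 cos 125° = -687.72
Current position: (539.59, 2461.33). Target: (-2398, -3509). Remaining: Δeast = -2937.59, Δnorth = -5970.33.
Bearing = atan2(-2937.59, -5970.33) mod 360° = 206.20°; distance = √((-2937.59)² + (-5970.33)²) = 6653.897 m.

206°, 6654 m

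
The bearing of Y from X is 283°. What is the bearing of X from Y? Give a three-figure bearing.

103°

Back-bearing = 283° − 180° = 103°.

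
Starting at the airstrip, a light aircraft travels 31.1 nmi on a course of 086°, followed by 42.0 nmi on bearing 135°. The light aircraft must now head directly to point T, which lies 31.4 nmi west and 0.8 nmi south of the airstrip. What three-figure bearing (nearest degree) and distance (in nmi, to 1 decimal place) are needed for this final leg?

286°, 95.9 nmi

Leg 1 (086°, 31.1 nmi): east 31.1 sin 86° = 31.02, north 31.1 cos 86° = 2.17
Leg 2 (135°, 42.0 nmi): east 42.0 sin 135° = 29.70, north 42.0 cos 135° = -29.70
Current position: (60.72, -27.53). Target: (-31.4, -0.8). Remaining: Δeast = -92.12, Δnorth = 26.73.
Bearing = atan2(-92.12, 26.73) mod 360° = 286.18°; distance = √((-92.12)² + (26.73)²) = 95.922 nmi.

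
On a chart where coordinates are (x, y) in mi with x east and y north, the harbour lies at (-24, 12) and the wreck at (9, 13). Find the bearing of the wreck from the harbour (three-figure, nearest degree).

088°

Δeast = 9 − -24 = 33.00; Δnorth = 13 − 12 = 1.00.
Bearing = atan2(Δeast, Δnorth) mod 360° = 88.26° ≈ 088°.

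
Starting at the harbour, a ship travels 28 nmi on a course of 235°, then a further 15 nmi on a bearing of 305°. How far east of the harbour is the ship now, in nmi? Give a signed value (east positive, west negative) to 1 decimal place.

-35.2 nmi

Leg 1 (235°, 28 nmi): east 28 sin 235° = -22.94, north 28 cos 235° = -16.06
Leg 2 (305°, 15 nmi): east 15 sin 305° = -12.29, north 15 cos 305° = 8.60
Net east component: -35.22 nmi.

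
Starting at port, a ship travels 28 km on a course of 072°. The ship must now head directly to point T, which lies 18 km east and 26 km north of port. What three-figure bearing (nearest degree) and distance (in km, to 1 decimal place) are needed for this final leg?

334°, 19.4 km

Leg 1 (072°, 28 km): east 28 sin 72° = 26.63, north 28 cos 72° = 8.65
Current position: (26.63, 8.65). Target: (18, 26). Remaining: Δeast = -8.63, Δnorth = 17.35.
Bearing = atan2(-8.63, 17.35) mod 360° = 333.55°; distance = √((-8.63)² + (17.35)²) = 19.375 km.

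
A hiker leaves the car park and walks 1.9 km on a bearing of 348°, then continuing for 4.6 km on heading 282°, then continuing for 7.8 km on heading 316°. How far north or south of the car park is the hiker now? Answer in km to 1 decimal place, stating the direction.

Leg 1 (348°, 1.9 km): east 1.9 sin 348° = -0.40, north 1.9 cos 348° = 1.86
Leg 2 (282°, 4.6 km): east 4.6 sin 282° = -4.50, north 4.6 cos 282° = 0.96
Leg 3 (316°, 7.8 km): east 7.8 sin 316° = -5.42, north 7.8 cos 316° = 5.61
Net north component: 8.43 km.

8.4 km north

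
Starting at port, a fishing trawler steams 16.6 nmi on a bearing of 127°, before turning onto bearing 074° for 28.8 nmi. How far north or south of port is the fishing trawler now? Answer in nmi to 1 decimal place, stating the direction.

2.1 nmi south

Leg 1 (127°, 16.6 nmi): east 16.6 sin 127° = 13.26, north 16.6 cos 127° = -9.99
Leg 2 (074°, 28.8 nmi): east 28.8 sin 74° = 27.68, north 28.8 cos 74° = 7.94
Net north component: -2.05 nmi.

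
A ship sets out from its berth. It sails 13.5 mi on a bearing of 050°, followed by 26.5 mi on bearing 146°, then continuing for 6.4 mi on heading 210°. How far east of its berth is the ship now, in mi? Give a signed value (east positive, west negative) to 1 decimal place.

22.0 mi

Leg 1 (050°, 13.5 mi): east 13.5 sin 50° = 10.34, north 13.5 cos 50° = 8.68
Leg 2 (146°, 26.5 mi): east 26.5 sin 146° = 14.82, north 26.5 cos 146° = -21.97
Leg 3 (210°, 6.4 mi): east 6.4 sin 210° = -3.20, north 6.4 cos 210° = -5.54
Net east component: 21.96 mi.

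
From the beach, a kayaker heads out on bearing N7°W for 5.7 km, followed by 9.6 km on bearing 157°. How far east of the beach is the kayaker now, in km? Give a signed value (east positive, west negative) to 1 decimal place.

3.1 km

Leg 1 (N7°W, 5.7 km): east 5.7 sin 353° = -0.69, north 5.7 cos 353° = 5.66
Leg 2 (157°, 9.6 km): east 9.6 sin 157° = 3.75, north 9.6 cos 157° = -8.84
Net east component: 3.06 km.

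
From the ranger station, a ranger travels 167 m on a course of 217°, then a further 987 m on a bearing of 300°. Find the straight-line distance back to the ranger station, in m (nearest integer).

1021 m

Leg 1 (217°, 167 m): east 167 sin 217° = -100.50, north 167 cos 217° = -133.37
Leg 2 (300°, 987 m): east 987 sin 300° = -854.77, north 987 cos 300° = 493.50
Net: -955.27 east, 360.13 north. Distance = √((-955.27)² + (360.13)²) = 1020.898 m.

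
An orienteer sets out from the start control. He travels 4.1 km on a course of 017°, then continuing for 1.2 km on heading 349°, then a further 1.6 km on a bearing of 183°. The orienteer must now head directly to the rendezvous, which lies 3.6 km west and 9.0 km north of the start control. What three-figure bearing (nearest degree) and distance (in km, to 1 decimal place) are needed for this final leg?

321°, 7.1 km

Leg 1 (017°, 4.1 km): east 4.1 sin 17° = 1.20, north 4.1 cos 17° = 3.92
Leg 2 (349°, 1.2 km): east 1.2 sin 349° = -0.23, north 1.2 cos 349° = 1.18
Leg 3 (183°, 1.6 km): east 1.6 sin 183° = -0.08, north 1.6 cos 183° = -1.60
Current position: (0.89, 3.50). Target: (-3.6, 9.0). Remaining: Δeast = -4.49, Δnorth = 5.50.
Bearing = atan2(-4.49, 5.50) mod 360° = 320.79°; distance = √((-4.49)² + (5.50)²) = 7.097 km.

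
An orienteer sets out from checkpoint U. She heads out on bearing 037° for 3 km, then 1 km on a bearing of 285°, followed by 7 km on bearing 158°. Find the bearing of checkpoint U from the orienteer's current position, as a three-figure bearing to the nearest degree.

318°

Leg 1 (037°, 3 km): east 3 sin 37° = 1.81, north 3 cos 37° = 2.40
Leg 2 (285°, 1 km): east 1 sin 285° = -0.97, north 1 cos 285° = 0.26
Leg 3 (158°, 7 km): east 7 sin 158° = 2.62, north 7 cos 158° = -6.49
Net displacement: 3.46 east, -3.84 north. Direction back to start is (-3.46, 3.84): bearing = atan2(-3.46, 3.84) mod 360° = 317.93° ≈ 318°.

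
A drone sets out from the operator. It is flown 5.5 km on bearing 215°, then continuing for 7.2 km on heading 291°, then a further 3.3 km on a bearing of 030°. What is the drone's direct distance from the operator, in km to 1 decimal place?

Leg 1 (215°, 5.5 km): east 5.5 sin 215° = -3.15, north 5.5 cos 215° = -4.51
Leg 2 (291°, 7.2 km): east 7.2 sin 291° = -6.72, north 7.2 cos 291° = 2.58
Leg 3 (030°, 3.3 km): east 3.3 sin 30° = 1.65, north 3.3 cos 30° = 2.86
Net: -8.23 east, 0.93 north. Distance = √((-8.23)² + (0.93)²) = 8.279 km.

8.3 km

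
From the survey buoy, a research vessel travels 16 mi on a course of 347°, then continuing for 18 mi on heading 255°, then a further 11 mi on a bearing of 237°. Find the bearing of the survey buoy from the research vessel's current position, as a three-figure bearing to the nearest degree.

Leg 1 (347°, 16 mi): east 16 sin 347° = -3.60, north 16 cos 347° = 15.59
Leg 2 (255°, 18 mi): east 18 sin 255° = -17.39, north 18 cos 255° = -4.66
Leg 3 (237°, 11 mi): east 11 sin 237° = -9.23, north 11 cos 237° = -5.99
Net displacement: -30.21 east, 4.94 north. Direction back to start is (30.21, -4.94): bearing = atan2(30.21, -4.94) mod 360° = 99.29° ≈ 099°.

099°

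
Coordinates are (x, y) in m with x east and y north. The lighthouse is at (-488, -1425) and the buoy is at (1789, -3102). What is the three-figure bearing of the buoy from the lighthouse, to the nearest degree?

126°

Δeast = 1789 − -488 = 2277.00; Δnorth = -3102 − -1425 = -1677.00.
Bearing = atan2(Δeast, Δnorth) mod 360° = 126.37° ≈ 126°.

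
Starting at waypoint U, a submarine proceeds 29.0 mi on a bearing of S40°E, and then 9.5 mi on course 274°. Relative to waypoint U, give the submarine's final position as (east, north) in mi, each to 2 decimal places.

Leg 1 (S40°E, 29.0 mi): east 29.0 sin 140° = 18.64, north 29.0 cos 140° = -22.22
Leg 2 (274°, 9.5 mi): east 9.5 sin 274° = -9.48, north 9.5 cos 274° = 0.66
Summing: 9.16 mi east, -21.55 mi north → (9.16, -21.55).

(9.16, -21.55)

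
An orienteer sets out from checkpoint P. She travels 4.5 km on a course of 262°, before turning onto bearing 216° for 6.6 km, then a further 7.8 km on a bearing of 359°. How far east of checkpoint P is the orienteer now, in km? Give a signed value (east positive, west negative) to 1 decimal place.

-8.5 km

Leg 1 (262°, 4.5 km): east 4.5 sin 262° = -4.46, north 4.5 cos 262° = -0.63
Leg 2 (216°, 6.6 km): east 6.6 sin 216° = -3.88, north 6.6 cos 216° = -5.34
Leg 3 (359°, 7.8 km): east 7.8 sin 359° = -0.14, north 7.8 cos 359° = 7.80
Net east component: -8.47 km.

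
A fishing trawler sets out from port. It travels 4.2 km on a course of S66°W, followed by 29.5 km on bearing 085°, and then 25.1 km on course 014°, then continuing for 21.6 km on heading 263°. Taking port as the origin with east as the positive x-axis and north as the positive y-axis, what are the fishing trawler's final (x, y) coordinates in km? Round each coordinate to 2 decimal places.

(10.18, 22.58)

Leg 1 (S66°W, 4.2 km): east 4.2 sin 246° = -3.84, north 4.2 cos 246° = -1.71
Leg 2 (085°, 29.5 km): east 29.5 sin 85° = 29.39, north 29.5 cos 85° = 2.57
Leg 3 (014°, 25.1 km): east 25.1 sin 14° = 6.07, north 25.1 cos 14° = 24.35
Leg 4 (263°, 21.6 km): east 21.6 sin 263° = -21.44, north 21.6 cos 263° = -2.63
Summing: 10.18 km east, 22.58 km north → (10.18, 22.58).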